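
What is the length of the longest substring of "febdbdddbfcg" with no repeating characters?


Input: "febdbdddbfcg"
Sliding window (track last position of each char):
  Position 0 ('f'): window [0,0] length 1 -- new best
  Position 1 ('e'): window [0,1] length 2 -- new best
  Position 2 ('b'): window [0,2] length 3 -- new best
  Position 3 ('d'): window [0,3] length 4 -- new best
  Position 4 ('b'): repeat (last at 2), move window start to 3
  Position 4 ('b'): window [3,4] length 2
  Position 5 ('d'): repeat (last at 3), move window start to 4
  Position 5 ('d'): window [4,5] length 2
  Position 6 ('d'): repeat (last at 5), move window start to 6
  Position 6 ('d'): window [6,6] length 1
  Position 7 ('d'): repeat (last at 6), move window start to 7
  Position 7 ('d'): window [7,7] length 1
  Position 8 ('b'): window [7,8] length 2
  Position 9 ('f'): window [7,9] length 3
  Position 10 ('c'): window [7,10] length 4
  Position 11 ('g'): window [7,11] length 5 -- new best
Longest substring with no repeats: "dbfcg" with length 5

5


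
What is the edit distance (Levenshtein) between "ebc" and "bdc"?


Computing edit distance: "ebc" -> "bdc"
DP table:
           b    d    c
      0    1    2    3
  e   1    1    2    3
  b   2    1    2    3
  c   3    2    2    2
Edit distance = dp[3][3] = 2

2


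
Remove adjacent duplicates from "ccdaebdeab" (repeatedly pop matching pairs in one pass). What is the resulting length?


Input: ccdaebdeab
Stack-based adjacent duplicate removal:
  Read 'c': push. Stack: c
  Read 'c': matches stack top 'c' => pop. Stack: (empty)
  Read 'd': push. Stack: d
  Read 'a': push. Stack: da
  Read 'e': push. Stack: dae
  Read 'b': push. Stack: daeb
  Read 'd': push. Stack: daebd
  Read 'e': push. Stack: daebde
  Read 'a': push. Stack: daebdea
  Read 'b': push. Stack: daebdeab
Final stack: "daebdeab" (length 8)

8


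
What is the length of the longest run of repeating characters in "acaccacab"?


Input: "acaccacab"
Scanning for longest run:
  Position 1 ('c'): new char, reset run to 1
  Position 2 ('a'): new char, reset run to 1
  Position 3 ('c'): new char, reset run to 1
  Position 4 ('c'): continues run of 'c', length=2
  Position 5 ('a'): new char, reset run to 1
  Position 6 ('c'): new char, reset run to 1
  Position 7 ('a'): new char, reset run to 1
  Position 8 ('b'): new char, reset run to 1
Longest run: 'c' with length 2

2


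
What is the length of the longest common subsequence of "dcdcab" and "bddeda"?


LCS of "dcdcab" and "bddeda"
DP table:
           b    d    d    e    d    a
      0    0    0    0    0    0    0
  d   0    0    1    1    1    1    1
  c   0    0    1    1    1    1    1
  d   0    0    1    2    2    2    2
  c   0    0    1    2    2    2    2
  a   0    0    1    2    2    2    3
  b   0    1    1    2    2    2    3
LCS length = dp[6][6] = 3

3


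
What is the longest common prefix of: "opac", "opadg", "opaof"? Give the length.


Words: opac, opadg, opaof
  Position 0: all 'o' => match
  Position 1: all 'p' => match
  Position 2: all 'a' => match
  Position 3: ('c', 'd', 'o') => mismatch, stop
LCP = "opa" (length 3)

3


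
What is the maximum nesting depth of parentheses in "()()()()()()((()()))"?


Input: "()()()()()()((()()))"
Tracking depth:
  Position 0 '(': depth becomes 1
  Position 1 ')': depth becomes 0
  Position 2 '(': depth becomes 1
  Position 3 ')': depth becomes 0
  Position 4 '(': depth becomes 1
  Position 5 ')': depth becomes 0
  Position 6 '(': depth becomes 1
  Position 7 ')': depth becomes 0
  Position 8 '(': depth becomes 1
  Position 9 ')': depth becomes 0
  Position 10 '(': depth becomes 1
  Position 11 ')': depth becomes 0
  Position 12 '(': depth becomes 1
  Position 13 '(': depth becomes 2
  Position 14 '(': depth becomes 3
  Position 15 ')': depth becomes 2
  Position 16 '(': depth becomes 3
  Position 17 ')': depth becomes 2
  Position 18 ')': depth becomes 1
  Position 19 ')': depth becomes 0
Maximum depth reached: 3

3


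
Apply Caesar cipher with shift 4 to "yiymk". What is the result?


Caesar cipher: shift "yiymk" by 4
  'y' (pos 24) + 4 = pos 2 = 'c'
  'i' (pos 8) + 4 = pos 12 = 'm'
  'y' (pos 24) + 4 = pos 2 = 'c'
  'm' (pos 12) + 4 = pos 16 = 'q'
  'k' (pos 10) + 4 = pos 14 = 'o'
Result: cmcqo

cmcqo


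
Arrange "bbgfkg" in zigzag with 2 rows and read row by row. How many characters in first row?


Zigzag "bbgfkg" into 2 rows:
Placing characters:
  'b' => row 0
  'b' => row 1
  'g' => row 0
  'f' => row 1
  'k' => row 0
  'g' => row 1
Rows:
  Row 0: "bgk"
  Row 1: "bfg"
First row length: 3

3


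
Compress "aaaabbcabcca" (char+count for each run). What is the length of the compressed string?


Input: aaaabbcabcca
Runs:
  'a' x 4 => "a4"
  'b' x 2 => "b2"
  'c' x 1 => "c1"
  'a' x 1 => "a1"
  'b' x 1 => "b1"
  'c' x 2 => "c2"
  'a' x 1 => "a1"
Compressed: "a4b2c1a1b1c2a1"
Compressed length: 14

14


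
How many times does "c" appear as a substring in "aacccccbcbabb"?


Searching for "c" in "aacccccbcbabb"
Scanning each position:
  Position 0: "a" => no
  Position 1: "a" => no
  Position 2: "c" => MATCH
  Position 3: "c" => MATCH
  Position 4: "c" => MATCH
  Position 5: "c" => MATCH
  Position 6: "c" => MATCH
  Position 7: "b" => no
  Position 8: "c" => MATCH
  Position 9: "b" => no
  Position 10: "a" => no
  Position 11: "b" => no
  Position 12: "b" => no
Total occurrences: 6

6


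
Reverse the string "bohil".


Input: bohil
Reading characters right to left:
  Position 4: 'l'
  Position 3: 'i'
  Position 2: 'h'
  Position 1: 'o'
  Position 0: 'b'
Reversed: lihob

lihob


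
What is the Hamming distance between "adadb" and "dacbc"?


Comparing "adadb" and "dacbc" position by position:
  Position 0: 'a' vs 'd' => differ
  Position 1: 'd' vs 'a' => differ
  Position 2: 'a' vs 'c' => differ
  Position 3: 'd' vs 'b' => differ
  Position 4: 'b' vs 'c' => differ
Total differences (Hamming distance): 5

5


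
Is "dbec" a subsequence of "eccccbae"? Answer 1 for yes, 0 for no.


Check if "dbec" is a subsequence of "eccccbae"
Greedy scan:
  Position 0 ('e'): no match needed
  Position 1 ('c'): no match needed
  Position 2 ('c'): no match needed
  Position 3 ('c'): no match needed
  Position 4 ('c'): no match needed
  Position 5 ('b'): no match needed
  Position 6 ('a'): no match needed
  Position 7 ('e'): no match needed
Only matched 0/4 characters => not a subsequence

0


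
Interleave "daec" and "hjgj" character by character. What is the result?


Interleaving "daec" and "hjgj":
  Position 0: 'd' from first, 'h' from second => "dh"
  Position 1: 'a' from first, 'j' from second => "aj"
  Position 2: 'e' from first, 'g' from second => "eg"
  Position 3: 'c' from first, 'j' from second => "cj"
Result: dhajegcj

dhajegcj


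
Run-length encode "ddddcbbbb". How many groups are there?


Input: ddddcbbbb
Scanning for consecutive runs:
  Group 1: 'd' x 4 (positions 0-3)
  Group 2: 'c' x 1 (positions 4-4)
  Group 3: 'b' x 4 (positions 5-8)
Total groups: 3

3


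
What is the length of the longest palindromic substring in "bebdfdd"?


Input: "bebdfdd"
Checking substrings for palindromes:
  [0:3] "beb" (len 3) => palindrome
  [3:6] "dfd" (len 3) => palindrome
  [5:7] "dd" (len 2) => palindrome
Longest palindromic substring: "beb" with length 3

3


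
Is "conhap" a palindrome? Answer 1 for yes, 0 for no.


Input: conhap
Reversed: pahnoc
  Compare pos 0 ('c') with pos 5 ('p'): MISMATCH
  Compare pos 1 ('o') with pos 4 ('a'): MISMATCH
  Compare pos 2 ('n') with pos 3 ('h'): MISMATCH
Result: not a palindrome

0


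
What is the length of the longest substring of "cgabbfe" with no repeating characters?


Input: "cgabbfe"
Sliding window (track last position of each char):
  Position 0 ('c'): window [0,0] length 1 -- new best
  Position 1 ('g'): window [0,1] length 2 -- new best
  Position 2 ('a'): window [0,2] length 3 -- new best
  Position 3 ('b'): window [0,3] length 4 -- new best
  Position 4 ('b'): repeat (last at 3), move window start to 4
  Position 4 ('b'): window [4,4] length 1
  Position 5 ('f'): window [4,5] length 2
  Position 6 ('e'): window [4,6] length 3
Longest substring with no repeats: "cgab" with length 4

4


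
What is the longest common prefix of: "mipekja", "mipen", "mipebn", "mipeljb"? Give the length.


Words: mipekja, mipen, mipebn, mipeljb
  Position 0: all 'm' => match
  Position 1: all 'i' => match
  Position 2: all 'p' => match
  Position 3: all 'e' => match
  Position 4: ('k', 'n', 'b', 'l') => mismatch, stop
LCP = "mipe" (length 4)

4


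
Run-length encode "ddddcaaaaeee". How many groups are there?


Input: ddddcaaaaeee
Scanning for consecutive runs:
  Group 1: 'd' x 4 (positions 0-3)
  Group 2: 'c' x 1 (positions 4-4)
  Group 3: 'a' x 4 (positions 5-8)
  Group 4: 'e' x 3 (positions 9-11)
Total groups: 4

4


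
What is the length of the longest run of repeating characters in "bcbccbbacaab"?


Input: "bcbccbbacaab"
Scanning for longest run:
  Position 1 ('c'): new char, reset run to 1
  Position 2 ('b'): new char, reset run to 1
  Position 3 ('c'): new char, reset run to 1
  Position 4 ('c'): continues run of 'c', length=2
  Position 5 ('b'): new char, reset run to 1
  Position 6 ('b'): continues run of 'b', length=2
  Position 7 ('a'): new char, reset run to 1
  Position 8 ('c'): new char, reset run to 1
  Position 9 ('a'): new char, reset run to 1
  Position 10 ('a'): continues run of 'a', length=2
  Position 11 ('b'): new char, reset run to 1
Longest run: 'c' with length 2

2


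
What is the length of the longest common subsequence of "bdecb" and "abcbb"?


LCS of "bdecb" and "abcbb"
DP table:
           a    b    c    b    b
      0    0    0    0    0    0
  b   0    0    1    1    1    1
  d   0    0    1    1    1    1
  e   0    0    1    1    1    1
  c   0    0    1    2    2    2
  b   0    0    1    2    3    3
LCS length = dp[5][5] = 3

3


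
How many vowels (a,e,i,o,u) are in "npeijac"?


Input: npeijac
Checking each character:
  'n' at position 0: consonant
  'p' at position 1: consonant
  'e' at position 2: vowel (running total: 1)
  'i' at position 3: vowel (running total: 2)
  'j' at position 4: consonant
  'a' at position 5: vowel (running total: 3)
  'c' at position 6: consonant
Total vowels: 3

3


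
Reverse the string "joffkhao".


Input: joffkhao
Reading characters right to left:
  Position 7: 'o'
  Position 6: 'a'
  Position 5: 'h'
  Position 4: 'k'
  Position 3: 'f'
  Position 2: 'f'
  Position 1: 'o'
  Position 0: 'j'
Reversed: oahkffoj

oahkffoj


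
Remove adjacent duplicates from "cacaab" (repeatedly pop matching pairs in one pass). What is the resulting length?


Input: cacaab
Stack-based adjacent duplicate removal:
  Read 'c': push. Stack: c
  Read 'a': push. Stack: ca
  Read 'c': push. Stack: cac
  Read 'a': push. Stack: caca
  Read 'a': matches stack top 'a' => pop. Stack: cac
  Read 'b': push. Stack: cacb
Final stack: "cacb" (length 4)

4


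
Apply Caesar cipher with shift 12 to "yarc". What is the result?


Caesar cipher: shift "yarc" by 12
  'y' (pos 24) + 12 = pos 10 = 'k'
  'a' (pos 0) + 12 = pos 12 = 'm'
  'r' (pos 17) + 12 = pos 3 = 'd'
  'c' (pos 2) + 12 = pos 14 = 'o'
Result: kmdo

kmdo


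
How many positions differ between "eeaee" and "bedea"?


Comparing "eeaee" and "bedea" position by position:
  Position 0: 'e' vs 'b' => DIFFER
  Position 1: 'e' vs 'e' => same
  Position 2: 'a' vs 'd' => DIFFER
  Position 3: 'e' vs 'e' => same
  Position 4: 'e' vs 'a' => DIFFER
Positions that differ: 3

3


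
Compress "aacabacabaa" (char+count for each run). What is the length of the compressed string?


Input: aacabacabaa
Runs:
  'a' x 2 => "a2"
  'c' x 1 => "c1"
  'a' x 1 => "a1"
  'b' x 1 => "b1"
  'a' x 1 => "a1"
  'c' x 1 => "c1"
  'a' x 1 => "a1"
  'b' x 1 => "b1"
  'a' x 2 => "a2"
Compressed: "a2c1a1b1a1c1a1b1a2"
Compressed length: 18

18


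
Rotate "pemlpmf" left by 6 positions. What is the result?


Input: "pemlpmf", rotate left by 6
First 6 characters: "pemlpm"
Remaining characters: "f"
Concatenate remaining + first: "f" + "pemlpm" = "fpemlpm"

fpemlpm


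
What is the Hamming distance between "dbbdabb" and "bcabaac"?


Comparing "dbbdabb" and "bcabaac" position by position:
  Position 0: 'd' vs 'b' => differ
  Position 1: 'b' vs 'c' => differ
  Position 2: 'b' vs 'a' => differ
  Position 3: 'd' vs 'b' => differ
  Position 4: 'a' vs 'a' => same
  Position 5: 'b' vs 'a' => differ
  Position 6: 'b' vs 'c' => differ
Total differences (Hamming distance): 6

6


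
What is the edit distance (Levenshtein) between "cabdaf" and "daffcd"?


Computing edit distance: "cabdaf" -> "daffcd"
DP table:
           d    a    f    f    c    d
      0    1    2    3    4    5    6
  c   1    1    2    3    4    4    5
  a   2    2    1    2    3    4    5
  b   3    3    2    2    3    4    5
  d   4    3    3    3    3    4    4
  a   5    4    3    4    4    4    5
  f   6    5    4    3    4    5    5
Edit distance = dp[6][6] = 5

5


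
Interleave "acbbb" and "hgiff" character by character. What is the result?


Interleaving "acbbb" and "hgiff":
  Position 0: 'a' from first, 'h' from second => "ah"
  Position 1: 'c' from first, 'g' from second => "cg"
  Position 2: 'b' from first, 'i' from second => "bi"
  Position 3: 'b' from first, 'f' from second => "bf"
  Position 4: 'b' from first, 'f' from second => "bf"
Result: ahcgbibfbf

ahcgbibfbf


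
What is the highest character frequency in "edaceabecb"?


Input: edaceabecb
Character counts:
  'a': 2
  'b': 2
  'c': 2
  'd': 1
  'e': 3
Maximum frequency: 3

3


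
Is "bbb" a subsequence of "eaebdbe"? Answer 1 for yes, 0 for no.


Check if "bbb" is a subsequence of "eaebdbe"
Greedy scan:
  Position 0 ('e'): no match needed
  Position 1 ('a'): no match needed
  Position 2 ('e'): no match needed
  Position 3 ('b'): matches sub[0] = 'b'
  Position 4 ('d'): no match needed
  Position 5 ('b'): matches sub[1] = 'b'
  Position 6 ('e'): no match needed
Only matched 2/3 characters => not a subsequence

0


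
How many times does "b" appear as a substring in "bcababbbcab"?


Searching for "b" in "bcababbbcab"
Scanning each position:
  Position 0: "b" => MATCH
  Position 1: "c" => no
  Position 2: "a" => no
  Position 3: "b" => MATCH
  Position 4: "a" => no
  Position 5: "b" => MATCH
  Position 6: "b" => MATCH
  Position 7: "b" => MATCH
  Position 8: "c" => no
  Position 9: "a" => no
  Position 10: "b" => MATCH
Total occurrences: 6

6


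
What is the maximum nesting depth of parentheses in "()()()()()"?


Input: "()()()()()"
Tracking depth:
  Position 0 '(': depth becomes 1
  Position 1 ')': depth becomes 0
  Position 2 '(': depth becomes 1
  Position 3 ')': depth becomes 0
  Position 4 '(': depth becomes 1
  Position 5 ')': depth becomes 0
  Position 6 '(': depth becomes 1
  Position 7 ')': depth becomes 0
  Position 8 '(': depth becomes 1
  Position 9 ')': depth becomes 0
Maximum depth reached: 1

1


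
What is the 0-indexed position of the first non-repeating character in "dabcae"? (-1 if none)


Input: dabcae
Character frequencies:
  'a': 2
  'b': 1
  'c': 1
  'd': 1
  'e': 1
Scanning left to right for freq == 1:
  Position 0 ('d'): unique! => answer = 0

0


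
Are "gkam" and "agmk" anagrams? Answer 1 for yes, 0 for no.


Strings: "gkam", "agmk"
Sorted first:  agkm
Sorted second: agkm
Sorted forms match => anagrams

1


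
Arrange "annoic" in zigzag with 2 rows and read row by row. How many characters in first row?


Zigzag "annoic" into 2 rows:
Placing characters:
  'a' => row 0
  'n' => row 1
  'n' => row 0
  'o' => row 1
  'i' => row 0
  'c' => row 1
Rows:
  Row 0: "ani"
  Row 1: "noc"
First row length: 3

3


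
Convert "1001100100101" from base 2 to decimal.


Input: "1001100100101" in base 2
Positional expansion:
  Digit '1' (value 1) x 2^12 = 4096
  Digit '0' (value 0) x 2^11 = 0
  Digit '0' (value 0) x 2^10 = 0
  Digit '1' (value 1) x 2^9 = 512
  Digit '1' (value 1) x 2^8 = 256
  Digit '0' (value 0) x 2^7 = 0
  Digit '0' (value 0) x 2^6 = 0
  Digit '1' (value 1) x 2^5 = 32
  Digit '0' (value 0) x 2^4 = 0
  Digit '0' (value 0) x 2^3 = 0
  Digit '1' (value 1) x 2^2 = 4
  Digit '0' (value 0) x 2^1 = 0
  Digit '1' (value 1) x 2^0 = 1
Sum = 4901

4901


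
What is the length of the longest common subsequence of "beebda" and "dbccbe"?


LCS of "beebda" and "dbccbe"
DP table:
           d    b    c    c    b    e
      0    0    0    0    0    0    0
  b   0    0    1    1    1    1    1
  e   0    0    1    1    1    1    2
  e   0    0    1    1    1    1    2
  b   0    0    1    1    1    2    2
  d   0    1    1    1    1    2    2
  a   0    1    1    1    1    2    2
LCS length = dp[6][6] = 2

2


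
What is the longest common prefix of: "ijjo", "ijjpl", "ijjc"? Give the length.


Words: ijjo, ijjpl, ijjc
  Position 0: all 'i' => match
  Position 1: all 'j' => match
  Position 2: all 'j' => match
  Position 3: ('o', 'p', 'c') => mismatch, stop
LCP = "ijj" (length 3)

3


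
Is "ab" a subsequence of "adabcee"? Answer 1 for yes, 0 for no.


Check if "ab" is a subsequence of "adabcee"
Greedy scan:
  Position 0 ('a'): matches sub[0] = 'a'
  Position 1 ('d'): no match needed
  Position 2 ('a'): no match needed
  Position 3 ('b'): matches sub[1] = 'b'
  Position 4 ('c'): no match needed
  Position 5 ('e'): no match needed
  Position 6 ('e'): no match needed
All 2 characters matched => is a subsequence

1


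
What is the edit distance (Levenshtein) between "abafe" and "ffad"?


Computing edit distance: "abafe" -> "ffad"
DP table:
           f    f    a    d
      0    1    2    3    4
  a   1    1    2    2    3
  b   2    2    2    3    3
  a   3    3    3    2    3
  f   4    3    3    3    3
  e   5    4    4    4    4
Edit distance = dp[5][4] = 4

4


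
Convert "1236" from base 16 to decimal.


Input: "1236" in base 16
Positional expansion:
  Digit '1' (value 1) x 16^3 = 4096
  Digit '2' (value 2) x 16^2 = 512
  Digit '3' (value 3) x 16^1 = 48
  Digit '6' (value 6) x 16^0 = 6
Sum = 4662

4662


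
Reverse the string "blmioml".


Input: blmioml
Reading characters right to left:
  Position 6: 'l'
  Position 5: 'm'
  Position 4: 'o'
  Position 3: 'i'
  Position 2: 'm'
  Position 1: 'l'
  Position 0: 'b'
Reversed: lmoimlb

lmoimlb


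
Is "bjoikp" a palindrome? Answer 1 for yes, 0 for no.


Input: bjoikp
Reversed: pkiojb
  Compare pos 0 ('b') with pos 5 ('p'): MISMATCH
  Compare pos 1 ('j') with pos 4 ('k'): MISMATCH
  Compare pos 2 ('o') with pos 3 ('i'): MISMATCH
Result: not a palindrome

0


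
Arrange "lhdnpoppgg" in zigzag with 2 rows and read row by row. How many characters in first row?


Zigzag "lhdnpoppgg" into 2 rows:
Placing characters:
  'l' => row 0
  'h' => row 1
  'd' => row 0
  'n' => row 1
  'p' => row 0
  'o' => row 1
  'p' => row 0
  'p' => row 1
  'g' => row 0
  'g' => row 1
Rows:
  Row 0: "ldppg"
  Row 1: "hnopg"
First row length: 5

5


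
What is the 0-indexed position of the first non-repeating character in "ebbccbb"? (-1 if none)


Input: ebbccbb
Character frequencies:
  'b': 4
  'c': 2
  'e': 1
Scanning left to right for freq == 1:
  Position 0 ('e'): unique! => answer = 0

0


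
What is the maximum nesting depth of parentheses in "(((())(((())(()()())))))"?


Input: "(((())(((())(()()())))))"
Tracking depth:
  Position 0 '(': depth becomes 1
  Position 1 '(': depth becomes 2
  Position 2 '(': depth becomes 3
  Position 3 '(': depth becomes 4
  Position 4 ')': depth becomes 3
  Position 5 ')': depth becomes 2
  Position 6 '(': depth becomes 3
  Position 7 '(': depth becomes 4
  Position 8 '(': depth becomes 5
  Position 9 '(': depth becomes 6
  Position 10 ')': depth becomes 5
  Position 11 ')': depth becomes 4
  Position 12 '(': depth becomes 5
  Position 13 '(': depth becomes 6
  Position 14 ')': depth becomes 5
  Position 15 '(': depth becomes 6
  Position 16 ')': depth becomes 5
  Position 17 '(': depth becomes 6
  Position 18 ')': depth becomes 5
  Position 19 ')': depth becomes 4
  Position 20 ')': depth becomes 3
  Position 21 ')': depth becomes 2
  Position 22 ')': depth becomes 1
  Position 23 ')': depth becomes 0
Maximum depth reached: 6

6


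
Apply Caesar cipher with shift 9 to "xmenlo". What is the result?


Caesar cipher: shift "xmenlo" by 9
  'x' (pos 23) + 9 = pos 6 = 'g'
  'm' (pos 12) + 9 = pos 21 = 'v'
  'e' (pos 4) + 9 = pos 13 = 'n'
  'n' (pos 13) + 9 = pos 22 = 'w'
  'l' (pos 11) + 9 = pos 20 = 'u'
  'o' (pos 14) + 9 = pos 23 = 'x'
Result: gvnwux

gvnwux


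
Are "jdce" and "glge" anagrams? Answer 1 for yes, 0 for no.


Strings: "jdce", "glge"
Sorted first:  cdej
Sorted second: eggl
Differ at position 0: 'c' vs 'e' => not anagrams

0


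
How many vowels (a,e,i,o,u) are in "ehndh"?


Input: ehndh
Checking each character:
  'e' at position 0: vowel (running total: 1)
  'h' at position 1: consonant
  'n' at position 2: consonant
  'd' at position 3: consonant
  'h' at position 4: consonant
Total vowels: 1

1


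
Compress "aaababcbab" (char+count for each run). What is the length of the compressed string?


Input: aaababcbab
Runs:
  'a' x 3 => "a3"
  'b' x 1 => "b1"
  'a' x 1 => "a1"
  'b' x 1 => "b1"
  'c' x 1 => "c1"
  'b' x 1 => "b1"
  'a' x 1 => "a1"
  'b' x 1 => "b1"
Compressed: "a3b1a1b1c1b1a1b1"
Compressed length: 16

16


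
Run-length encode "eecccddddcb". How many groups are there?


Input: eecccddddcb
Scanning for consecutive runs:
  Group 1: 'e' x 2 (positions 0-1)
  Group 2: 'c' x 3 (positions 2-4)
  Group 3: 'd' x 4 (positions 5-8)
  Group 4: 'c' x 1 (positions 9-9)
  Group 5: 'b' x 1 (positions 10-10)
Total groups: 5

5


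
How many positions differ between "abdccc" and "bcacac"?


Comparing "abdccc" and "bcacac" position by position:
  Position 0: 'a' vs 'b' => DIFFER
  Position 1: 'b' vs 'c' => DIFFER
  Position 2: 'd' vs 'a' => DIFFER
  Position 3: 'c' vs 'c' => same
  Position 4: 'c' vs 'a' => DIFFER
  Position 5: 'c' vs 'c' => same
Positions that differ: 4

4


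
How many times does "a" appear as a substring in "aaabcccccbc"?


Searching for "a" in "aaabcccccbc"
Scanning each position:
  Position 0: "a" => MATCH
  Position 1: "a" => MATCH
  Position 2: "a" => MATCH
  Position 3: "b" => no
  Position 4: "c" => no
  Position 5: "c" => no
  Position 6: "c" => no
  Position 7: "c" => no
  Position 8: "c" => no
  Position 9: "b" => no
  Position 10: "c" => no
Total occurrences: 3

3


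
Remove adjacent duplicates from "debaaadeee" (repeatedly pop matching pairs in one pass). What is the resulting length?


Input: debaaadeee
Stack-based adjacent duplicate removal:
  Read 'd': push. Stack: d
  Read 'e': push. Stack: de
  Read 'b': push. Stack: deb
  Read 'a': push. Stack: deba
  Read 'a': matches stack top 'a' => pop. Stack: deb
  Read 'a': push. Stack: deba
  Read 'd': push. Stack: debad
  Read 'e': push. Stack: debade
  Read 'e': matches stack top 'e' => pop. Stack: debad
  Read 'e': push. Stack: debade
Final stack: "debade" (length 6)

6


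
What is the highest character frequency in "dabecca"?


Input: dabecca
Character counts:
  'a': 2
  'b': 1
  'c': 2
  'd': 1
  'e': 1
Maximum frequency: 2

2


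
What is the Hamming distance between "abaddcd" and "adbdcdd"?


Comparing "abaddcd" and "adbdcdd" position by position:
  Position 0: 'a' vs 'a' => same
  Position 1: 'b' vs 'd' => differ
  Position 2: 'a' vs 'b' => differ
  Position 3: 'd' vs 'd' => same
  Position 4: 'd' vs 'c' => differ
  Position 5: 'c' vs 'd' => differ
  Position 6: 'd' vs 'd' => same
Total differences (Hamming distance): 4

4


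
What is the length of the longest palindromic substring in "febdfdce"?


Input: "febdfdce"
Checking substrings for palindromes:
  [3:6] "dfd" (len 3) => palindrome
Longest palindromic substring: "dfd" with length 3

3


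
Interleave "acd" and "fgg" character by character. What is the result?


Interleaving "acd" and "fgg":
  Position 0: 'a' from first, 'f' from second => "af"
  Position 1: 'c' from first, 'g' from second => "cg"
  Position 2: 'd' from first, 'g' from second => "dg"
Result: afcgdg

afcgdg


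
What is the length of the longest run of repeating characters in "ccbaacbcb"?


Input: "ccbaacbcb"
Scanning for longest run:
  Position 1 ('c'): continues run of 'c', length=2
  Position 2 ('b'): new char, reset run to 1
  Position 3 ('a'): new char, reset run to 1
  Position 4 ('a'): continues run of 'a', length=2
  Position 5 ('c'): new char, reset run to 1
  Position 6 ('b'): new char, reset run to 1
  Position 7 ('c'): new char, reset run to 1
  Position 8 ('b'): new char, reset run to 1
Longest run: 'c' with length 2

2


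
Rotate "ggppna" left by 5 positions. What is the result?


Input: "ggppna", rotate left by 5
First 5 characters: "ggppn"
Remaining characters: "a"
Concatenate remaining + first: "a" + "ggppn" = "aggppn"

aggppn


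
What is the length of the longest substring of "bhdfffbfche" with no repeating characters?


Input: "bhdfffbfche"
Sliding window (track last position of each char):
  Position 0 ('b'): window [0,0] length 1 -- new best
  Position 1 ('h'): window [0,1] length 2 -- new best
  Position 2 ('d'): window [0,2] length 3 -- new best
  Position 3 ('f'): window [0,3] length 4 -- new best
  Position 4 ('f'): repeat (last at 3), move window start to 4
  Position 4 ('f'): window [4,4] length 1
  Position 5 ('f'): repeat (last at 4), move window start to 5
  Position 5 ('f'): window [5,5] length 1
  Position 6 ('b'): window [5,6] length 2
  Position 7 ('f'): repeat (last at 5), move window start to 6
  Position 7 ('f'): window [6,7] length 2
  Position 8 ('c'): window [6,8] length 3
  Position 9 ('h'): window [6,9] length 4
  Position 10 ('e'): window [6,10] length 5 -- new best
Longest substring with no repeats: "bfche" with length 5

5


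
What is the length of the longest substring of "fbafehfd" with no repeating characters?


Input: "fbafehfd"
Sliding window (track last position of each char):
  Position 0 ('f'): window [0,0] length 1 -- new best
  Position 1 ('b'): window [0,1] length 2 -- new best
  Position 2 ('a'): window [0,2] length 3 -- new best
  Position 3 ('f'): repeat (last at 0), move window start to 1
  Position 3 ('f'): window [1,3] length 3
  Position 4 ('e'): window [1,4] length 4 -- new best
  Position 5 ('h'): window [1,5] length 5 -- new best
  Position 6 ('f'): repeat (last at 3), move window start to 4
  Position 6 ('f'): window [4,6] length 3
  Position 7 ('d'): window [4,7] length 4
Longest substring with no repeats: "bafeh" with length 5

5


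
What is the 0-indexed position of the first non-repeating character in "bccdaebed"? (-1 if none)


Input: bccdaebed
Character frequencies:
  'a': 1
  'b': 2
  'c': 2
  'd': 2
  'e': 2
Scanning left to right for freq == 1:
  Position 0 ('b'): freq=2, skip
  Position 1 ('c'): freq=2, skip
  Position 2 ('c'): freq=2, skip
  Position 3 ('d'): freq=2, skip
  Position 4 ('a'): unique! => answer = 4

4


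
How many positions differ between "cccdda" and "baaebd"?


Comparing "cccdda" and "baaebd" position by position:
  Position 0: 'c' vs 'b' => DIFFER
  Position 1: 'c' vs 'a' => DIFFER
  Position 2: 'c' vs 'a' => DIFFER
  Position 3: 'd' vs 'e' => DIFFER
  Position 4: 'd' vs 'b' => DIFFER
  Position 5: 'a' vs 'd' => DIFFER
Positions that differ: 6

6


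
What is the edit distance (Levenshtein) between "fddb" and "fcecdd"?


Computing edit distance: "fddb" -> "fcecdd"
DP table:
           f    c    e    c    d    d
      0    1    2    3    4    5    6
  f   1    0    1    2    3    4    5
  d   2    1    1    2    3    3    4
  d   3    2    2    2    3    3    3
  b   4    3    3    3    3    4    4
Edit distance = dp[4][6] = 4

4


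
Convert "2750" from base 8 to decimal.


Input: "2750" in base 8
Positional expansion:
  Digit '2' (value 2) x 8^3 = 1024
  Digit '7' (value 7) x 8^2 = 448
  Digit '5' (value 5) x 8^1 = 40
  Digit '0' (value 0) x 8^0 = 0
Sum = 1512

1512


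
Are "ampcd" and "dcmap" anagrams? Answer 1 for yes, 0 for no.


Strings: "ampcd", "dcmap"
Sorted first:  acdmp
Sorted second: acdmp
Sorted forms match => anagrams

1


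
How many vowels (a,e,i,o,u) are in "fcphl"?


Input: fcphl
Checking each character:
  'f' at position 0: consonant
  'c' at position 1: consonant
  'p' at position 2: consonant
  'h' at position 3: consonant
  'l' at position 4: consonant
Total vowels: 0

0


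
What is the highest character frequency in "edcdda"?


Input: edcdda
Character counts:
  'a': 1
  'c': 1
  'd': 3
  'e': 1
Maximum frequency: 3

3


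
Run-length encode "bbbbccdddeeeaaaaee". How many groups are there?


Input: bbbbccdddeeeaaaaee
Scanning for consecutive runs:
  Group 1: 'b' x 4 (positions 0-3)
  Group 2: 'c' x 2 (positions 4-5)
  Group 3: 'd' x 3 (positions 6-8)
  Group 4: 'e' x 3 (positions 9-11)
  Group 5: 'a' x 4 (positions 12-15)
  Group 6: 'e' x 2 (positions 16-17)
Total groups: 6

6


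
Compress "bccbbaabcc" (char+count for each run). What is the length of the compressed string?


Input: bccbbaabcc
Runs:
  'b' x 1 => "b1"
  'c' x 2 => "c2"
  'b' x 2 => "b2"
  'a' x 2 => "a2"
  'b' x 1 => "b1"
  'c' x 2 => "c2"
Compressed: "b1c2b2a2b1c2"
Compressed length: 12

12


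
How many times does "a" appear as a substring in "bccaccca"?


Searching for "a" in "bccaccca"
Scanning each position:
  Position 0: "b" => no
  Position 1: "c" => no
  Position 2: "c" => no
  Position 3: "a" => MATCH
  Position 4: "c" => no
  Position 5: "c" => no
  Position 6: "c" => no
  Position 7: "a" => MATCH
Total occurrences: 2

2


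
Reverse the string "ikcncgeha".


Input: ikcncgeha
Reading characters right to left:
  Position 8: 'a'
  Position 7: 'h'
  Position 6: 'e'
  Position 5: 'g'
  Position 4: 'c'
  Position 3: 'n'
  Position 2: 'c'
  Position 1: 'k'
  Position 0: 'i'
Reversed: ahegcncki

ahegcncki


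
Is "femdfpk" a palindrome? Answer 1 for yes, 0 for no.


Input: femdfpk
Reversed: kpfdmef
  Compare pos 0 ('f') with pos 6 ('k'): MISMATCH
  Compare pos 1 ('e') with pos 5 ('p'): MISMATCH
  Compare pos 2 ('m') with pos 4 ('f'): MISMATCH
Result: not a palindrome

0


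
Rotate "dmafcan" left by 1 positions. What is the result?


Input: "dmafcan", rotate left by 1
First 1 characters: "d"
Remaining characters: "mafcan"
Concatenate remaining + first: "mafcan" + "d" = "mafcand"

mafcand


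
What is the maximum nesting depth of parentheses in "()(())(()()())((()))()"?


Input: "()(())(()()())((()))()"
Tracking depth:
  Position 0 '(': depth becomes 1
  Position 1 ')': depth becomes 0
  Position 2 '(': depth becomes 1
  Position 3 '(': depth becomes 2
  Position 4 ')': depth becomes 1
  Position 5 ')': depth becomes 0
  Position 6 '(': depth becomes 1
  Position 7 '(': depth becomes 2
  Position 8 ')': depth becomes 1
  Position 9 '(': depth becomes 2
  Position 10 ')': depth becomes 1
  Position 11 '(': depth becomes 2
  Position 12 ')': depth becomes 1
  Position 13 ')': depth becomes 0
  Position 14 '(': depth becomes 1
  Position 15 '(': depth becomes 2
  Position 16 '(': depth becomes 3
  Position 17 ')': depth becomes 2
  Position 18 ')': depth becomes 1
  Position 19 ')': depth becomes 0
  Position 20 '(': depth becomes 1
  Position 21 ')': depth becomes 0
Maximum depth reached: 3

3


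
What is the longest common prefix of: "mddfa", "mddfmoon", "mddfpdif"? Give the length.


Words: mddfa, mddfmoon, mddfpdif
  Position 0: all 'm' => match
  Position 1: all 'd' => match
  Position 2: all 'd' => match
  Position 3: all 'f' => match
  Position 4: ('a', 'm', 'p') => mismatch, stop
LCP = "mddf" (length 4)

4


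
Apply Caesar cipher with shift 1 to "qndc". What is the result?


Caesar cipher: shift "qndc" by 1
  'q' (pos 16) + 1 = pos 17 = 'r'
  'n' (pos 13) + 1 = pos 14 = 'o'
  'd' (pos 3) + 1 = pos 4 = 'e'
  'c' (pos 2) + 1 = pos 3 = 'd'
Result: roed

roed


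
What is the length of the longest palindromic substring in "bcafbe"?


Input: "bcafbe"
Checking substrings for palindromes:
  No multi-char palindromic substrings found
Longest palindromic substring: "b" with length 1

1


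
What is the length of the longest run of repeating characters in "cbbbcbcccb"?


Input: "cbbbcbcccb"
Scanning for longest run:
  Position 1 ('b'): new char, reset run to 1
  Position 2 ('b'): continues run of 'b', length=2
  Position 3 ('b'): continues run of 'b', length=3
  Position 4 ('c'): new char, reset run to 1
  Position 5 ('b'): new char, reset run to 1
  Position 6 ('c'): new char, reset run to 1
  Position 7 ('c'): continues run of 'c', length=2
  Position 8 ('c'): continues run of 'c', length=3
  Position 9 ('b'): new char, reset run to 1
Longest run: 'b' with length 3

3


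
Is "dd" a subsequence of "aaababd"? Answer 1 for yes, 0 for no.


Check if "dd" is a subsequence of "aaababd"
Greedy scan:
  Position 0 ('a'): no match needed
  Position 1 ('a'): no match needed
  Position 2 ('a'): no match needed
  Position 3 ('b'): no match needed
  Position 4 ('a'): no match needed
  Position 5 ('b'): no match needed
  Position 6 ('d'): matches sub[0] = 'd'
Only matched 1/2 characters => not a subsequence

0


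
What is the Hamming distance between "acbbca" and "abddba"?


Comparing "acbbca" and "abddba" position by position:
  Position 0: 'a' vs 'a' => same
  Position 1: 'c' vs 'b' => differ
  Position 2: 'b' vs 'd' => differ
  Position 3: 'b' vs 'd' => differ
  Position 4: 'c' vs 'b' => differ
  Position 5: 'a' vs 'a' => same
Total differences (Hamming distance): 4

4


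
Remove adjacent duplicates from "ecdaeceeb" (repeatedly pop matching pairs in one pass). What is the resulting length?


Input: ecdaeceeb
Stack-based adjacent duplicate removal:
  Read 'e': push. Stack: e
  Read 'c': push. Stack: ec
  Read 'd': push. Stack: ecd
  Read 'a': push. Stack: ecda
  Read 'e': push. Stack: ecdae
  Read 'c': push. Stack: ecdaec
  Read 'e': push. Stack: ecdaece
  Read 'e': matches stack top 'e' => pop. Stack: ecdaec
  Read 'b': push. Stack: ecdaecb
Final stack: "ecdaecb" (length 7)

7


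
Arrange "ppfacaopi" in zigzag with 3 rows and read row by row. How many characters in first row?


Zigzag "ppfacaopi" into 3 rows:
Placing characters:
  'p' => row 0
  'p' => row 1
  'f' => row 2
  'a' => row 1
  'c' => row 0
  'a' => row 1
  'o' => row 2
  'p' => row 1
  'i' => row 0
Rows:
  Row 0: "pci"
  Row 1: "paap"
  Row 2: "fo"
First row length: 3

3


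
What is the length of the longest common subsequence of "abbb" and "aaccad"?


LCS of "abbb" and "aaccad"
DP table:
           a    a    c    c    a    d
      0    0    0    0    0    0    0
  a   0    1    1    1    1    1    1
  b   0    1    1    1    1    1    1
  b   0    1    1    1    1    1    1
  b   0    1    1    1    1    1    1
LCS length = dp[4][6] = 1

1


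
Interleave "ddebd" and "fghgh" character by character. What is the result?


Interleaving "ddebd" and "fghgh":
  Position 0: 'd' from first, 'f' from second => "df"
  Position 1: 'd' from first, 'g' from second => "dg"
  Position 2: 'e' from first, 'h' from second => "eh"
  Position 3: 'b' from first, 'g' from second => "bg"
  Position 4: 'd' from first, 'h' from second => "dh"
Result: dfdgehbgdh

dfdgehbgdh


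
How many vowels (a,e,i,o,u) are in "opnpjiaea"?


Input: opnpjiaea
Checking each character:
  'o' at position 0: vowel (running total: 1)
  'p' at position 1: consonant
  'n' at position 2: consonant
  'p' at position 3: consonant
  'j' at position 4: consonant
  'i' at position 5: vowel (running total: 2)
  'a' at position 6: vowel (running total: 3)
  'e' at position 7: vowel (running total: 4)
  'a' at position 8: vowel (running total: 5)
Total vowels: 5

5


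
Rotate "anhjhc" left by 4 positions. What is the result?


Input: "anhjhc", rotate left by 4
First 4 characters: "anhj"
Remaining characters: "hc"
Concatenate remaining + first: "hc" + "anhj" = "hcanhj"

hcanhj


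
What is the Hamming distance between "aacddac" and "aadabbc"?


Comparing "aacddac" and "aadabbc" position by position:
  Position 0: 'a' vs 'a' => same
  Position 1: 'a' vs 'a' => same
  Position 2: 'c' vs 'd' => differ
  Position 3: 'd' vs 'a' => differ
  Position 4: 'd' vs 'b' => differ
  Position 5: 'a' vs 'b' => differ
  Position 6: 'c' vs 'c' => same
Total differences (Hamming distance): 4

4


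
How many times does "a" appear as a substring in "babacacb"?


Searching for "a" in "babacacb"
Scanning each position:
  Position 0: "b" => no
  Position 1: "a" => MATCH
  Position 2: "b" => no
  Position 3: "a" => MATCH
  Position 4: "c" => no
  Position 5: "a" => MATCH
  Position 6: "c" => no
  Position 7: "b" => no
Total occurrences: 3

3


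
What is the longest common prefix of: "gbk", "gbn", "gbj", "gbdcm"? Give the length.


Words: gbk, gbn, gbj, gbdcm
  Position 0: all 'g' => match
  Position 1: all 'b' => match
  Position 2: ('k', 'n', 'j', 'd') => mismatch, stop
LCP = "gb" (length 2)

2


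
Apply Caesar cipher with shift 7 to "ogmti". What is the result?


Caesar cipher: shift "ogmti" by 7
  'o' (pos 14) + 7 = pos 21 = 'v'
  'g' (pos 6) + 7 = pos 13 = 'n'
  'm' (pos 12) + 7 = pos 19 = 't'
  't' (pos 19) + 7 = pos 0 = 'a'
  'i' (pos 8) + 7 = pos 15 = 'p'
Result: vntap

vntap


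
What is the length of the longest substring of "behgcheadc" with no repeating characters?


Input: "behgcheadc"
Sliding window (track last position of each char):
  Position 0 ('b'): window [0,0] length 1 -- new best
  Position 1 ('e'): window [0,1] length 2 -- new best
  Position 2 ('h'): window [0,2] length 3 -- new best
  Position 3 ('g'): window [0,3] length 4 -- new best
  Position 4 ('c'): window [0,4] length 5 -- new best
  Position 5 ('h'): repeat (last at 2), move window start to 3
  Position 5 ('h'): window [3,5] length 3
  Position 6 ('e'): window [3,6] length 4
  Position 7 ('a'): window [3,7] length 5
  Position 8 ('d'): window [3,8] length 6 -- new best
  Position 9 ('c'): repeat (last at 4), move window start to 5
  Position 9 ('c'): window [5,9] length 5
Longest substring with no repeats: "gchead" with length 6

6


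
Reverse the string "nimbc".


Input: nimbc
Reading characters right to left:
  Position 4: 'c'
  Position 3: 'b'
  Position 2: 'm'
  Position 1: 'i'
  Position 0: 'n'
Reversed: cbmin

cbmin


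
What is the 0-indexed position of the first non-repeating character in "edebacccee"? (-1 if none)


Input: edebacccee
Character frequencies:
  'a': 1
  'b': 1
  'c': 3
  'd': 1
  'e': 4
Scanning left to right for freq == 1:
  Position 0 ('e'): freq=4, skip
  Position 1 ('d'): unique! => answer = 1

1


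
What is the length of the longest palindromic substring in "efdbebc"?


Input: "efdbebc"
Checking substrings for palindromes:
  [3:6] "beb" (len 3) => palindrome
Longest palindromic substring: "beb" with length 3

3


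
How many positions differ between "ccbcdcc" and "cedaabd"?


Comparing "ccbcdcc" and "cedaabd" position by position:
  Position 0: 'c' vs 'c' => same
  Position 1: 'c' vs 'e' => DIFFER
  Position 2: 'b' vs 'd' => DIFFER
  Position 3: 'c' vs 'a' => DIFFER
  Position 4: 'd' vs 'a' => DIFFER
  Position 5: 'c' vs 'b' => DIFFER
  Position 6: 'c' vs 'd' => DIFFER
Positions that differ: 6

6


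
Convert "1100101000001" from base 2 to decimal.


Input: "1100101000001" in base 2
Positional expansion:
  Digit '1' (value 1) x 2^12 = 4096
  Digit '1' (value 1) x 2^11 = 2048
  Digit '0' (value 0) x 2^10 = 0
  Digit '0' (value 0) x 2^9 = 0
  Digit '1' (value 1) x 2^8 = 256
  Digit '0' (value 0) x 2^7 = 0
  Digit '1' (value 1) x 2^6 = 64
  Digit '0' (value 0) x 2^5 = 0
  Digit '0' (value 0) x 2^4 = 0
  Digit '0' (value 0) x 2^3 = 0
  Digit '0' (value 0) x 2^2 = 0
  Digit '0' (value 0) x 2^1 = 0
  Digit '1' (value 1) x 2^0 = 1
Sum = 6465

6465


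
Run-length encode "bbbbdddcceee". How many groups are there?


Input: bbbbdddcceee
Scanning for consecutive runs:
  Group 1: 'b' x 4 (positions 0-3)
  Group 2: 'd' x 3 (positions 4-6)
  Group 3: 'c' x 2 (positions 7-8)
  Group 4: 'e' x 3 (positions 9-11)
Total groups: 4

4
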